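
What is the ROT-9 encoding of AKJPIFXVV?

JTSYROGEE

A(0): 0+9=9 → J
K(10): 10+9=19 → T
J(9): 9+9=18 → S
P(15): 15+9=24 → Y
I(8): 8+9=17 → R
F(5): 5+9=14 → O
X(23): 23+9=32≡6 → G
V(21): 21+9=30≡4 → E
V(21): 21+9=30≡4 → E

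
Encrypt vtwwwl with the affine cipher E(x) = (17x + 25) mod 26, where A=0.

v(21): 17·21+25=382≡18 → s
t(19): 17·19+25=348≡10 → k
w(22): 17·22+25=399≡9 → j
w(22): 17·22+25=399≡9 → j
w(22): 17·22+25=399≡9 → j
l(11): 17·11+25=212≡4 → e

skjjje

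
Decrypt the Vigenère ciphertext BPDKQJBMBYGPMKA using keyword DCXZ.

YNGLNHENYWJQJID

Repeat the key across the ciphertext: DCXZDCXZDCXZDCX
B(1)−D(3): -2≡24 → Y
P(15)−C(2): 13 → N
D(3)−X(23): -20≡6 → G
K(10)−Z(25): -15≡11 → L
Q(16)−D(3): 13 → N
J(9)−C(2): 7 → H
B(1)−X(23): -22≡4 → E
M(12)−Z(25): -13≡13 → N
B(1)−D(3): -2≡24 → Y
Y(24)−C(2): 22 → W
G(6)−X(23): -17≡9 → J
P(15)−Z(25): -10≡16 → Q
M(12)−D(3): 9 → J
K(10)−C(2): 8 → I
A(0)−X(23): -23≡3 → D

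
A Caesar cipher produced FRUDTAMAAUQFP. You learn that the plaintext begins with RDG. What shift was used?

14

From the crib: F(5)−R(17)=-12≡14, so the shift is 14.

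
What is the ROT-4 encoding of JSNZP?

NWRDT

J(9): 9+4=13 → N
S(18): 18+4=22 → W
N(13): 13+4=17 → R
Z(25): 25+4=29≡3 → D
P(15): 15+4=19 → T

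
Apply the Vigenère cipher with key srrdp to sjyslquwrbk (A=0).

Repeat the key across the message: srrdpsrrdps
s(18)+s(18): 36≡10 → k
j(9)+r(17): 26≡0 → a
y(24)+r(17): 41≡15 → p
s(18)+d(3): 21 → v
l(11)+p(15): 26≡0 → a
q(16)+s(18): 34≡8 → i
u(20)+r(17): 37≡11 → l
w(22)+r(17): 39≡13 → n
r(17)+d(3): 20 → u
b(1)+p(15): 16 → q
k(10)+s(18): 28≡2 → c

kapvailnuqc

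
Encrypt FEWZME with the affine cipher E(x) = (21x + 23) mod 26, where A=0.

F(5): 21·5+23=128≡24 → Y
E(4): 21·4+23=107≡3 → D
W(22): 21·22+23=485≡17 → R
Z(25): 21·25+23=548≡2 → C
M(12): 21·12+23=275≡15 → P
E(4): 21·4+23=107≡3 → D

YDRCPD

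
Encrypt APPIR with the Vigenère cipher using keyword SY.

SNHGJ

Repeat the key across the message: SYSYS
A(0)+S(18): 18 → S
P(15)+Y(24): 39≡13 → N
P(15)+S(18): 33≡7 → H
I(8)+Y(24): 32≡6 → G
R(17)+S(18): 35≡9 → J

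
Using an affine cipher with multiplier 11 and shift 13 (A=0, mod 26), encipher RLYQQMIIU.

SERHHPXXZ

R(17): 11·17+13=200≡18 → S
L(11): 11·11+13=134≡4 → E
Y(24): 11·24+13=277≡17 → R
Q(16): 11·16+13=189≡7 → H
Q(16): 11·16+13=189≡7 → H
M(12): 11·12+13=145≡15 → P
I(8): 11·8+13=101≡23 → X
I(8): 11·8+13=101≡23 → X
U(20): 11·20+13=233≡25 → Z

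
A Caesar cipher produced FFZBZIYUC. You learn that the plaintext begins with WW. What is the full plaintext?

From the crib: F(5)−W(22)=-17≡9, so the shift is 9.
Subtract 9 from each ciphertext letter:
F(5): 5−9=-4≡22 → W
F(5): 5−9=-4≡22 → W
Z(25): 25−9=16 → Q
B(1): 1−9=-8≡18 → S
Z(25): 25−9=16 → Q
I(8): 8−9=-1≡25 → Z
Y(24): 24−9=15 → P
U(20): 20−9=11 → L
C(2): 2−9=-7≡19 → T

WWQSQZPLT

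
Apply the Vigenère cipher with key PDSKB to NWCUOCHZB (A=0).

CZUEPRKRL

Repeat the key across the message: PDSKBPDSK
N(13)+P(15): 28≡2 → C
W(22)+D(3): 25 → Z
C(2)+S(18): 20 → U
U(20)+K(10): 30≡4 → E
O(14)+B(1): 15 → P
C(2)+P(15): 17 → R
H(7)+D(3): 10 → K
Z(25)+S(18): 43≡17 → R
B(1)+K(10): 11 → L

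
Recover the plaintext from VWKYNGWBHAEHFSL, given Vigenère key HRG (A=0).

OFERWAPKBTNBYBF

Repeat the key across the ciphertext: HRGHRGHRGHRGHRG
V(21)−H(7): 14 → O
W(22)−R(17): 5 → F
K(10)−G(6): 4 → E
Y(24)−H(7): 17 → R
N(13)−R(17): -4≡22 → W
G(6)−G(6): 0 → A
W(22)−H(7): 15 → P
B(1)−R(17): -16≡10 → K
H(7)−G(6): 1 → B
A(0)−H(7): -7≡19 → T
E(4)−R(17): -13≡13 → N
H(7)−G(6): 1 → B
F(5)−H(7): -2≡24 → Y
S(18)−R(17): 1 → B
L(11)−G(6): 5 → F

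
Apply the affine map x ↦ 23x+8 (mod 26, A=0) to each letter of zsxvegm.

z(25): 23·25+8=583≡11 → l
s(18): 23·18+8=422≡6 → g
x(23): 23·23+8=537≡17 → r
v(21): 23·21+8=491≡23 → x
e(4): 23·4+8=100≡22 → w
g(6): 23·6+8=146≡16 → q
m(12): 23·12+8=284≡24 → y

lgrxwqy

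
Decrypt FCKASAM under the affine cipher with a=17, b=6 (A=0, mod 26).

DMOSQSI

The inverse of 17 mod 26 is 23, since 17·23=391≡1. Apply D(y)=23·(y−6) mod 26:
F(5): 23·(5−6)=-23≡3 → D
C(2): 23·(2−6)=-92≡12 → M
K(10): 23·(10−6)=92≡14 → O
A(0): 23·(0−6)=-138≡18 → S
S(18): 23·(18−6)=276≡16 → Q
A(0): 23·(0−6)=-138≡18 → S
M(12): 23·(12−6)=138≡8 → I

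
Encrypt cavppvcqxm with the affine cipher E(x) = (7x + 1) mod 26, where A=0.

c(2): 7·2+1=15 → p
a(0): 7·0+1=1 → b
v(21): 7·21+1=148≡18 → s
p(15): 7·15+1=106≡2 → c
p(15): 7·15+1=106≡2 → c
v(21): 7·21+1=148≡18 → s
c(2): 7·2+1=15 → p
q(16): 7·16+1=113≡9 → j
x(23): 7·23+1=162≡6 → g
m(12): 7·12+1=85≡7 → h

pbsccspjgh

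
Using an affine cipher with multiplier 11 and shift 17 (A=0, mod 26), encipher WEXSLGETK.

ZJKHIFJSX

W(22): 11·22+17=259≡25 → Z
E(4): 11·4+17=61≡9 → J
X(23): 11·23+17=270≡10 → K
S(18): 11·18+17=215≡7 → H
L(11): 11·11+17=138≡8 → I
G(6): 11·6+17=83≡5 → F
E(4): 11·4+17=61≡9 → J
T(19): 11·19+17=226≡18 → S
K(10): 11·10+17=127≡23 → X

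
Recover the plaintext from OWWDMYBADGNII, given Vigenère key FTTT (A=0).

JDDKHFIHYNUPD

Repeat the key across the ciphertext: FTTTFTTTFTTTF
O(14)−F(5): 9 → J
W(22)−T(19): 3 → D
W(22)−T(19): 3 → D
D(3)−T(19): -16≡10 → K
M(12)−F(5): 7 → H
Y(24)−T(19): 5 → F
B(1)−T(19): -18≡8 → I
A(0)−T(19): -19≡7 → H
D(3)−F(5): -2≡24 → Y
G(6)−T(19): -13≡13 → N
N(13)−T(19): -6≡20 → U
I(8)−T(19): -11≡15 → P
I(8)−F(5): 3 → D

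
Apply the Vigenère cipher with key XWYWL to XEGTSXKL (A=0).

Repeat the key across the message: XWYWLXWY
X(23)+X(23): 46≡20 → U
E(4)+W(22): 26≡0 → A
G(6)+Y(24): 30≡4 → E
T(19)+W(22): 41≡15 → P
S(18)+L(11): 29≡3 → D
X(23)+X(23): 46≡20 → U
K(10)+W(22): 32≡6 → G
L(11)+Y(24): 35≡9 → J

UAEPDUGJ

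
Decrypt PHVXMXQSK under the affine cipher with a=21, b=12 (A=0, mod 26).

The inverse of 21 mod 26 is 5, since 21·5=105≡1. Apply D(y)=5·(y−12) mod 26:
P(15): 5·(15−12)=15 → P
H(7): 5·(7−12)=-25≡1 → B
V(21): 5·(21−12)=45≡19 → T
X(23): 5·(23−12)=55≡3 → D
M(12): 5·(12−12)=0 → A
X(23): 5·(23−12)=55≡3 → D
Q(16): 5·(16−12)=20 → U
S(18): 5·(18−12)=30≡4 → E
K(10): 5·(10−12)=-10≡16 → Q

PBTDADUEQ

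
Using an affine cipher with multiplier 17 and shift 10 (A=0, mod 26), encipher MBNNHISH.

GBXXZQEZ

M(12): 17·12+10=214≡6 → G
B(1): 17·1+10=27≡1 → B
N(13): 17·13+10=231≡23 → X
N(13): 17·13+10=231≡23 → X
H(7): 17·7+10=129≡25 → Z
I(8): 17·8+10=146≡16 → Q
S(18): 17·18+10=316≡4 → E
H(7): 17·7+10=129≡25 → Z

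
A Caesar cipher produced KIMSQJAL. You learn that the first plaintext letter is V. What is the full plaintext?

From the crib: K(10)−V(21)=-11≡15, so the shift is 15.
Subtract 15 from each ciphertext letter:
K(10): 10−15=-5≡21 → V
I(8): 8−15=-7≡19 → T
M(12): 12−15=-3≡23 → X
S(18): 18−15=3 → D
Q(16): 16−15=1 → B
J(9): 9−15=-6≡20 → U
A(0): 0−15=-15≡11 → L
L(11): 11−15=-4≡22 → W

VTXDBULW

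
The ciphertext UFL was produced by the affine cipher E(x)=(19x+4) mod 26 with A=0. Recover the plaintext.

The inverse of 19 mod 26 is 11, since 19·11=209≡1. Apply D(y)=11·(y−4) mod 26:
U(20): 11·(20−4)=176≡20 → U
F(5): 11·(5−4)=11 → L
L(11): 11·(11−4)=77≡25 → Z

ULZ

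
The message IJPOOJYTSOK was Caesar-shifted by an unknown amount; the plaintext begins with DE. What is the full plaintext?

From the crib: I(8)−D(3)=5, so the shift is 5.
Subtract 5 from each ciphertext letter:
I(8): 8−5=3 → D
J(9): 9−5=4 → E
P(15): 15−5=10 → K
O(14): 14−5=9 → J
O(14): 14−5=9 → J
J(9): 9−5=4 → E
Y(24): 24−5=19 → T
T(19): 19−5=14 → O
S(18): 18−5=13 → N
O(14): 14−5=9 → J
K(10): 10−5=5 → F

DEKJJETONJF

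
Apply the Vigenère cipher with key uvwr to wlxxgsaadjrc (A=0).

qgtoanwrxent

Repeat the key across the message: uvwruvwruvwr
w(22)+u(20): 42≡16 → q
l(11)+v(21): 32≡6 → g
x(23)+w(22): 45≡19 → t
x(23)+r(17): 40≡14 → o
g(6)+u(20): 26≡0 → a
s(18)+v(21): 39≡13 → n
a(0)+w(22): 22 → w
a(0)+r(17): 17 → r
d(3)+u(20): 23 → x
j(9)+v(21): 30≡4 → e
r(17)+w(22): 39≡13 → n
c(2)+r(17): 19 → t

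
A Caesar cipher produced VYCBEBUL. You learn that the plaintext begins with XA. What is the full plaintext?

From the crib: V(21)−X(23)=-2≡24, so the shift is 24.
Subtract 24 from each ciphertext letter:
V(21): 21−24=-3≡23 → X
Y(24): 24−24=0 → A
C(2): 2−24=-22≡4 → E
B(1): 1−24=-23≡3 → D
E(4): 4−24=-20≡6 → G
B(1): 1−24=-23≡3 → D
U(20): 20−24=-4≡22 → W
L(11): 11−24=-13≡13 → N

XAEDGDWN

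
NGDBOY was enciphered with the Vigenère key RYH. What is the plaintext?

WIWKQR

Repeat the key across the ciphertext: RYHRYH
N(13)−R(17): -4≡22 → W
G(6)−Y(24): -18≡8 → I
D(3)−H(7): -4≡22 → W
B(1)−R(17): -16≡10 → K
O(14)−Y(24): -10≡16 → Q
Y(24)−H(7): 17 → R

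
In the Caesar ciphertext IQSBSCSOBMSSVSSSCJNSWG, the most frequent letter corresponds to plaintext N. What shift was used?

The most frequent ciphertext letter is S (appears 9 times).
S is position 18; N is position 13.
Shift = 5.

5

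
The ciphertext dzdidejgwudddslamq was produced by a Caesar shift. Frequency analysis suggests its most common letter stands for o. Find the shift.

The most frequent ciphertext letter is d (appears 6 times).
d is position 3; o is position 14.
Shift = -11≡15.

15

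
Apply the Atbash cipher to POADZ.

KLZWA

P(15) → K(10)
O(14) → L(11)
A(0) → Z(25)
D(3) → W(22)
Z(25) → A(0)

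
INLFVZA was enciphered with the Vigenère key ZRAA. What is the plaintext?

JWLFWIA

Repeat the key across the ciphertext: ZRAAZRA
I(8)−Z(25): -17≡9 → J
N(13)−R(17): -4≡22 → W
L(11)−A(0): 11 → L
F(5)−A(0): 5 → F
V(21)−Z(25): -4≡22 → W
Z(25)−R(17): 8 → I
A(0)−A(0): 0 → A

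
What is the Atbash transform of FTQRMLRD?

UGJINOIW

F(5) → U(20)
T(19) → G(6)
Q(16) → J(9)
R(17) → I(8)
M(12) → N(13)
L(11) → O(14)
R(17) → I(8)
D(3) → W(22)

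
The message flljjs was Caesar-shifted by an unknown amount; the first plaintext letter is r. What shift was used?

From the crib: f(5)−r(17)=-12≡14, so the shift is 14.

14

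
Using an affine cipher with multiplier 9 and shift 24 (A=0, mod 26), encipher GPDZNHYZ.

ADZPLJGP

G(6): 9·6+24=78≡0 → A
P(15): 9·15+24=159≡3 → D
D(3): 9·3+24=51≡25 → Z
Z(25): 9·25+24=249≡15 → P
N(13): 9·13+24=141≡11 → L
H(7): 9·7+24=87≡9 → J
Y(24): 9·24+24=240≡6 → G
Z(25): 9·25+24=249≡15 → P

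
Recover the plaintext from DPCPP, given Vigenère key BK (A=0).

CFBFO

Repeat the key across the ciphertext: BKBKB
D(3)−B(1): 2 → C
P(15)−K(10): 5 → F
C(2)−B(1): 1 → B
P(15)−K(10): 5 → F
P(15)−B(1): 14 → O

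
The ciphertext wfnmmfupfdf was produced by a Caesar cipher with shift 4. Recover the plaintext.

sbjiibqlbzb

w(22): 22−4=18 → s
f(5): 5−4=1 → b
n(13): 13−4=9 → j
m(12): 12−4=8 → i
m(12): 12−4=8 → i
f(5): 5−4=1 → b
u(20): 20−4=16 → q
p(15): 15−4=11 → l
f(5): 5−4=1 → b
d(3): 3−4=-1≡25 → z
f(5): 5−4=1 → b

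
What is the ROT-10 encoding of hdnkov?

rnxuyf

h(7): 7+10=17 → r
d(3): 3+10=13 → n
n(13): 13+10=23 → x
k(10): 10+10=20 → u
o(14): 14+10=24 → y
v(21): 21+10=31≡5 → f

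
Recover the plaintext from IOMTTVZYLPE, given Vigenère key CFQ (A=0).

GJWROFXTVNZ

Repeat the key across the ciphertext: CFQCFQCFQCF
I(8)−C(2): 6 → G
O(14)−F(5): 9 → J
M(12)−Q(16): -4≡22 → W
T(19)−C(2): 17 → R
T(19)−F(5): 14 → O
V(21)−Q(16): 5 → F
Z(25)−C(2): 23 → X
Y(24)−F(5): 19 → T
L(11)−Q(16): -5≡21 → V
P(15)−C(2): 13 → N
E(4)−F(5): -1≡25 → Z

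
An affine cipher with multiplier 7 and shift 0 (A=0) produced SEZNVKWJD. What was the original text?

KILNDUSFT

The inverse of 7 mod 26 is 15, since 7·15=105≡1. Apply D(y)=15·(y−0) mod 26:
S(18): 15·(18−0)=270≡10 → K
E(4): 15·(4−0)=60≡8 → I
Z(25): 15·(25−0)=375≡11 → L
N(13): 15·(13−0)=195≡13 → N
V(21): 15·(21−0)=315≡3 → D
K(10): 15·(10−0)=150≡20 → U
W(22): 15·(22−0)=330≡18 → S
J(9): 15·(9−0)=135≡5 → F
D(3): 15·(3−0)=45≡19 → T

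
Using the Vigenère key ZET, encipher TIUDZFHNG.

Repeat the key across the message: ZETZETZET
T(19)+Z(25): 44≡18 → S
I(8)+E(4): 12 → M
U(20)+T(19): 39≡13 → N
D(3)+Z(25): 28≡2 → C
Z(25)+E(4): 29≡3 → D
F(5)+T(19): 24 → Y
H(7)+Z(25): 32≡6 → G
N(13)+E(4): 17 → R
G(6)+T(19): 25 → Z

SMNCDYGRZ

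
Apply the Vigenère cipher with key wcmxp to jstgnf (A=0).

Repeat the key across the message: wcmxpw
j(9)+w(22): 31≡5 → f
s(18)+c(2): 20 → u
t(19)+m(12): 31≡5 → f
g(6)+x(23): 29≡3 → d
n(13)+p(15): 28≡2 → c
f(5)+w(22): 27≡1 → b

fufdcb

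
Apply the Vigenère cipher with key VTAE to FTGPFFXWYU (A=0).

Repeat the key across the message: VTAEVTAEVT
F(5)+V(21): 26≡0 → A
T(19)+T(19): 38≡12 → M
G(6)+A(0): 6 → G
P(15)+E(4): 19 → T
F(5)+V(21): 26≡0 → A
F(5)+T(19): 24 → Y
X(23)+A(0): 23 → X
W(22)+E(4): 26≡0 → A
Y(24)+V(21): 45≡19 → T
U(20)+T(19): 39≡13 → N

AMGTAYXATN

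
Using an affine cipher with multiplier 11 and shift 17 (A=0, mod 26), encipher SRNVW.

HWEOZ

S(18): 11·18+17=215≡7 → H
R(17): 11·17+17=204≡22 → W
N(13): 11·13+17=160≡4 → E
V(21): 11·21+17=248≡14 → O
W(22): 11·22+17=259≡25 → Z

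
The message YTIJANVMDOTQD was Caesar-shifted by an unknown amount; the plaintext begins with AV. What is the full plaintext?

AVKLCPXOFQVSF

From the crib: Y(24)−A(0)=24, so the shift is 24.
Subtract 24 from each ciphertext letter:
Y(24): 24−24=0 → A
T(19): 19−24=-5≡21 → V
I(8): 8−24=-16≡10 → K
J(9): 9−24=-15≡11 → L
A(0): 0−24=-24≡2 → C
N(13): 13−24=-11≡15 → P
V(21): 21−24=-3≡23 → X
M(12): 12−24=-12≡14 → O
D(3): 3−24=-21≡5 → F
O(14): 14−24=-10≡16 → Q
T(19): 19−24=-5≡21 → V
Q(16): 16−24=-8≡18 → S
D(3): 3−24=-21≡5 → F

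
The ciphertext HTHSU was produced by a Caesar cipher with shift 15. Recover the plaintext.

SESDF

H(7): 7−15=-8≡18 → S
T(19): 19−15=4 → E
H(7): 7−15=-8≡18 → S
S(18): 18−15=3 → D
U(20): 20−15=5 → F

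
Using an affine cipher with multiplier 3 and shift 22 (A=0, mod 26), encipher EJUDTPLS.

E(4): 3·4+22=34≡8 → I
J(9): 3·9+22=49≡23 → X
U(20): 3·20+22=82≡4 → E
D(3): 3·3+22=31≡5 → F
T(19): 3·19+22=79≡1 → B
P(15): 3·15+22=67≡15 → P
L(11): 3·11+22=55≡3 → D
S(18): 3·18+22=76≡24 → Y

IXEFBPDY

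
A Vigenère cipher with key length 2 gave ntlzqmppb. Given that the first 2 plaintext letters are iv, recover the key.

fy

Subtract each crib letter from the matching ciphertext letter (mod 26):
n(13)−i(8)=5 → f
t(19)−v(21)=-2≡24 → y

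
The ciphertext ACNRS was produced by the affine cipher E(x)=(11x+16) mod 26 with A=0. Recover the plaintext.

IUVTM

The inverse of 11 mod 26 is 19, since 11·19=209≡1. Apply D(y)=19·(y−16) mod 26:
A(0): 19·(0−16)=-304≡8 → I
C(2): 19·(2−16)=-266≡20 → U
N(13): 19·(13−16)=-57≡21 → V
R(17): 19·(17−16)=19 → T
S(18): 19·(18−16)=38≡12 → M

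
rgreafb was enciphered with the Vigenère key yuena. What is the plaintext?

Repeat the key across the ciphertext: yuenayu
r(17)−y(24): -7≡19 → t
g(6)−u(20): -14≡12 → m
r(17)−e(4): 13 → n
e(4)−n(13): -9≡17 → r
a(0)−a(0): 0 → a
f(5)−y(24): -19≡7 → h
b(1)−u(20): -19≡7 → h

tmnrahh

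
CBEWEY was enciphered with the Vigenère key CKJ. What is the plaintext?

ARVUUP

Repeat the key across the ciphertext: CKJCKJ
C(2)−C(2): 0 → A
B(1)−K(10): -9≡17 → R
E(4)−J(9): -5≡21 → V
W(22)−C(2): 20 → U
E(4)−K(10): -6≡20 → U
Y(24)−J(9): 15 → P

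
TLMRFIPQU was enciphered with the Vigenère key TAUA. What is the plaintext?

ALSRMIVQB

Repeat the key across the ciphertext: TAUATAUAT
T(19)−T(19): 0 → A
L(11)−A(0): 11 → L
M(12)−U(20): -8≡18 → S
R(17)−A(0): 17 → R
F(5)−T(19): -14≡12 → M
I(8)−A(0): 8 → I
P(15)−U(20): -5≡21 → V
Q(16)−A(0): 16 → Q
U(20)−T(19): 1 → B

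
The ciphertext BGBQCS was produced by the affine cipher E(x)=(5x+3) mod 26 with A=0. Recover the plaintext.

KLKNFD

The inverse of 5 mod 26 is 21, since 5·21=105≡1. Apply D(y)=21·(y−3) mod 26:
B(1): 21·(1−3)=-42≡10 → K
G(6): 21·(6−3)=63≡11 → L
B(1): 21·(1−3)=-42≡10 → K
Q(16): 21·(16−3)=273≡13 → N
C(2): 21·(2−3)=-21≡5 → F
S(18): 21·(18−3)=315≡3 → D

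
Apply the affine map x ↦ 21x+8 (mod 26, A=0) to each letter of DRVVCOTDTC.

TBHHYQRTRY

D(3): 21·3+8=71≡19 → T
R(17): 21·17+8=365≡1 → B
V(21): 21·21+8=449≡7 → H
V(21): 21·21+8=449≡7 → H
C(2): 21·2+8=50≡24 → Y
O(14): 21·14+8=302≡16 → Q
T(19): 21·19+8=407≡17 → R
D(3): 21·3+8=71≡19 → T
T(19): 21·19+8=407≡17 → R
C(2): 21·2+8=50≡24 → Y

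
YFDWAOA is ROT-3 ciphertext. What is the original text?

VCATXLX

Y(24): 24−3=21 → V
F(5): 5−3=2 → C
D(3): 3−3=0 → A
W(22): 22−3=19 → T
A(0): 0−3=-3≡23 → X
O(14): 14−3=11 → L
A(0): 0−3=-3≡23 → X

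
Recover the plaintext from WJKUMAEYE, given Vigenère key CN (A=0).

Repeat the key across the ciphertext: CNCNCNCNC
W(22)−C(2): 20 → U
J(9)−N(13): -4≡22 → W
K(10)−C(2): 8 → I
U(20)−N(13): 7 → H
M(12)−C(2): 10 → K
A(0)−N(13): -13≡13 → N
E(4)−C(2): 2 → C
Y(24)−N(13): 11 → L
E(4)−C(2): 2 → C

UWIHKNCLC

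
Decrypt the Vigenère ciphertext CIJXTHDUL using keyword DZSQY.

Repeat the key across the ciphertext: DZSQYDZSQ
C(2)−D(3): -1≡25 → Z
I(8)−Z(25): -17≡9 → J
J(9)−S(18): -9≡17 → R
X(23)−Q(16): 7 → H
T(19)−Y(24): -5≡21 → V
H(7)−D(3): 4 → E
D(3)−Z(25): -22≡4 → E
U(20)−S(18): 2 → C
L(11)−Q(16): -5≡21 → V

ZJRHVEECV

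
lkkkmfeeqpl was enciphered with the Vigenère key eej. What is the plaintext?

hgbgiwaahlh

Repeat the key across the ciphertext: eejeejeejee
l(11)−e(4): 7 → h
k(10)−e(4): 6 → g
k(10)−j(9): 1 → b
k(10)−e(4): 6 → g
m(12)−e(4): 8 → i
f(5)−j(9): -4≡22 → w
e(4)−e(4): 0 → a
e(4)−e(4): 0 → a
q(16)−j(9): 7 → h
p(15)−e(4): 11 → l
l(11)−e(4): 7 → h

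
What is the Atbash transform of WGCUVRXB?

DTXFEICY

W(22) → D(3)
G(6) → T(19)
C(2) → X(23)
U(20) → F(5)
V(21) → E(4)
R(17) → I(8)
X(23) → C(2)
B(1) → Y(24)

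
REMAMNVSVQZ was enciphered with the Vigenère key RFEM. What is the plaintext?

Repeat the key across the ciphertext: RFEMRFEMRFE
R(17)−R(17): 0 → A
E(4)−F(5): -1≡25 → Z
M(12)−E(4): 8 → I
A(0)−M(12): -12≡14 → O
M(12)−R(17): -5≡21 → V
N(13)−F(5): 8 → I
V(21)−E(4): 17 → R
S(18)−M(12): 6 → G
V(21)−R(17): 4 → E
Q(16)−F(5): 11 → L
Z(25)−E(4): 21 → V

AZIOVIRGELV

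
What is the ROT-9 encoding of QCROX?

Q(16): 16+9=25 → Z
C(2): 2+9=11 → L
R(17): 17+9=26≡0 → A
O(14): 14+9=23 → X
X(23): 23+9=32≡6 → G

ZLAXG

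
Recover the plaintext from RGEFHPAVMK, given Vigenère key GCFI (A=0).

Repeat the key across the ciphertext: GCFIGCFIGC
R(17)−G(6): 11 → L
G(6)−C(2): 4 → E
E(4)−F(5): -1≡25 → Z
F(5)−I(8): -3≡23 → X
H(7)−G(6): 1 → B
P(15)−C(2): 13 → N
A(0)−F(5): -5≡21 → V
V(21)−I(8): 13 → N
M(12)−G(6): 6 → G
K(10)−C(2): 8 → I

LEZXBNVNGI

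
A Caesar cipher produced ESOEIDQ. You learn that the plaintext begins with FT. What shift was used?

From the crib: E(4)−F(5)=-1≡25, so the shift is 25.

25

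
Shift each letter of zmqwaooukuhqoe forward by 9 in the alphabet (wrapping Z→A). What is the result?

z(25): 25+9=34≡8 → i
m(12): 12+9=21 → v
q(16): 16+9=25 → z
w(22): 22+9=31≡5 → f
a(0): 0+9=9 → j
o(14): 14+9=23 → x
o(14): 14+9=23 → x
u(20): 20+9=29≡3 → d
k(10): 10+9=19 → t
u(20): 20+9=29≡3 → d
h(7): 7+9=16 → q
q(16): 16+9=25 → z
o(14): 14+9=23 → x
e(4): 4+9=13 → n

ivzfjxxdtdqzxn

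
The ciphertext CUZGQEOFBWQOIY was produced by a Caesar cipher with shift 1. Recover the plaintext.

C(2): 2−1=1 → B
U(20): 20−1=19 → T
Z(25): 25−1=24 → Y
G(6): 6−1=5 → F
Q(16): 16−1=15 → P
E(4): 4−1=3 → D
O(14): 14−1=13 → N
F(5): 5−1=4 → E
B(1): 1−1=0 → A
W(22): 22−1=21 → V
Q(16): 16−1=15 → P
O(14): 14−1=13 → N
I(8): 8−1=7 → H
Y(24): 24−1=23 → X

BTYFPDNEAVPNHX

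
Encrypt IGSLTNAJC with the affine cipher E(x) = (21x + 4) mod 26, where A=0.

QASBNRELU

I(8): 21·8+4=172≡16 → Q
G(6): 21·6+4=130≡0 → A
S(18): 21·18+4=382≡18 → S
L(11): 21·11+4=235≡1 → B
T(19): 21·19+4=403≡13 → N
N(13): 21·13+4=277≡17 → R
A(0): 21·0+4=4 → E
J(9): 21·9+4=193≡11 → L
C(2): 21·2+4=46≡20 → U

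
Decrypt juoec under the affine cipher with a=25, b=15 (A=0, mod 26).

The inverse of 25 mod 26 is 25, since 25·25=625≡1. Apply D(y)=25·(y−15) mod 26:
j(9): 25·(9−15)=-150≡6 → g
u(20): 25·(20−15)=125≡21 → v
o(14): 25·(14−15)=-25≡1 → b
e(4): 25·(4−15)=-275≡11 → l
c(2): 25·(2−15)=-325≡13 → n

gvbln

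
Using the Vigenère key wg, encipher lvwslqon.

Repeat the key across the message: wgwgwgwg
l(11)+w(22): 33≡7 → h
v(21)+g(6): 27≡1 → b
w(22)+w(22): 44≡18 → s
s(18)+g(6): 24 → y
l(11)+w(22): 33≡7 → h
q(16)+g(6): 22 → w
o(14)+w(22): 36≡10 → k
n(13)+g(6): 19 → t

hbsyhwkt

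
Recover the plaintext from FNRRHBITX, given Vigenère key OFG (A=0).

RILDCVUOR

Repeat the key across the ciphertext: OFGOFGOFG
F(5)−O(14): -9≡17 → R
N(13)−F(5): 8 → I
R(17)−G(6): 11 → L
R(17)−O(14): 3 → D
H(7)−F(5): 2 → C
B(1)−G(6): -5≡21 → V
I(8)−O(14): -6≡20 → U
T(19)−F(5): 14 → O
X(23)−G(6): 17 → R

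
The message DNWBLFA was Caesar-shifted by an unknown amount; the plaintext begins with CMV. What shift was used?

1

From the crib: D(3)−C(2)=1, so the shift is 1.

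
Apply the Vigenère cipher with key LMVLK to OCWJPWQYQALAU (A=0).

Repeat the key across the message: LMVLKLMVLKLMV
O(14)+L(11): 25 → Z
C(2)+M(12): 14 → O
W(22)+V(21): 43≡17 → R
J(9)+L(11): 20 → U
P(15)+K(10): 25 → Z
W(22)+L(11): 33≡7 → H
Q(16)+M(12): 28≡2 → C
Y(24)+V(21): 45≡19 → T
Q(16)+L(11): 27≡1 → B
A(0)+K(10): 10 → K
L(11)+L(11): 22 → W
A(0)+M(12): 12 → M
U(20)+V(21): 41≡15 → P

ZORUZHCTBKWMP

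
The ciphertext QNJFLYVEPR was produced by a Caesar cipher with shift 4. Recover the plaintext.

MJFBHURALN

Q(16): 16−4=12 → M
N(13): 13−4=9 → J
J(9): 9−4=5 → F
F(5): 5−4=1 → B
L(11): 11−4=7 → H
Y(24): 24−4=20 → U
V(21): 21−4=17 → R
E(4): 4−4=0 → A
P(15): 15−4=11 → L
R(17): 17−4=13 → N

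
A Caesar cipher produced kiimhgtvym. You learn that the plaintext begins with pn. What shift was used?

From the crib: k(10)−p(15)=-5≡21, so the shift is 21.

21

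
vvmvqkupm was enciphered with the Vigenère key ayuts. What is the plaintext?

Repeat the key across the ciphertext: ayutsayut
v(21)−a(0): 21 → v
v(21)−y(24): -3≡23 → x
m(12)−u(20): -8≡18 → s
v(21)−t(19): 2 → c
q(16)−s(18): -2≡24 → y
k(10)−a(0): 10 → k
u(20)−y(24): -4≡22 → w
p(15)−u(20): -5≡21 → v
m(12)−t(19): -7≡19 → t

vxscykwvt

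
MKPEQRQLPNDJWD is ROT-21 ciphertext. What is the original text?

RPUJVWVQUSIOBI

M(12): 12−21=-9≡17 → R
K(10): 10−21=-11≡15 → P
P(15): 15−21=-6≡20 → U
E(4): 4−21=-17≡9 → J
Q(16): 16−21=-5≡21 → V
R(17): 17−21=-4≡22 → W
Q(16): 16−21=-5≡21 → V
L(11): 11−21=-10≡16 → Q
P(15): 15−21=-6≡20 → U
N(13): 13−21=-8≡18 → S
D(3): 3−21=-18≡8 → I
J(9): 9−21=-12≡14 → O
W(22): 22−21=1 → B
D(3): 3−21=-18≡8 → I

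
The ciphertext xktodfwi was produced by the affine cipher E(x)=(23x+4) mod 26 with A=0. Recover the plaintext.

The inverse of 23 mod 26 is 17, since 23·17=391≡1. Apply D(y)=17·(y−4) mod 26:
x(23): 17·(23−4)=323≡11 → l
k(10): 17·(10−4)=102≡24 → y
t(19): 17·(19−4)=255≡21 → v
o(14): 17·(14−4)=170≡14 → o
d(3): 17·(3−4)=-17≡9 → j
f(5): 17·(5−4)=17 → r
w(22): 17·(22−4)=306≡20 → u
i(8): 17·(8−4)=68≡16 → q

lyvojruq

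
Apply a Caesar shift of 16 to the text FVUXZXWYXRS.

VLKNPNMONHI

F(5): 5+16=21 → V
V(21): 21+16=37≡11 → L
U(20): 20+16=36≡10 → K
X(23): 23+16=39≡13 → N
Z(25): 25+16=41≡15 → P
X(23): 23+16=39≡13 → N
W(22): 22+16=38≡12 → M
Y(24): 24+16=40≡14 → O
X(23): 23+16=39≡13 → N
R(17): 17+16=33≡7 → H
S(18): 18+16=34≡8 → I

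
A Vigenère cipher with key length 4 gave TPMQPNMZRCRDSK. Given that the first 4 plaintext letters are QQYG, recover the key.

Subtract each crib letter from the matching ciphertext letter (mod 26):
T(19)−Q(16)=3 → D
P(15)−Q(16)=-1≡25 → Z
M(12)−Y(24)=-12≡14 → O
Q(16)−G(6)=10 → K

DZOK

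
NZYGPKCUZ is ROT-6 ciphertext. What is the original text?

N(13): 13−6=7 → H
Z(25): 25−6=19 → T
Y(24): 24−6=18 → S
G(6): 6−6=0 → A
P(15): 15−6=9 → J
K(10): 10−6=4 → E
C(2): 2−6=-4≡22 → W
U(20): 20−6=14 → O
Z(25): 25−6=19 → T

HTSAJEWOT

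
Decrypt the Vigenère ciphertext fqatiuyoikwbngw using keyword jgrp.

Repeat the key across the ciphertext: jgrpjgrpjgrpjgr
f(5)−j(9): -4≡22 → w
q(16)−g(6): 10 → k
a(0)−r(17): -17≡9 → j
t(19)−p(15): 4 → e
i(8)−j(9): -1≡25 → z
u(20)−g(6): 14 → o
y(24)−r(17): 7 → h
o(14)−p(15): -1≡25 → z
i(8)−j(9): -1≡25 → z
k(10)−g(6): 4 → e
w(22)−r(17): 5 → f
b(1)−p(15): -14≡12 → m
n(13)−j(9): 4 → e
g(6)−g(6): 0 → a
w(22)−r(17): 5 → f

wkjezohzzefmeaf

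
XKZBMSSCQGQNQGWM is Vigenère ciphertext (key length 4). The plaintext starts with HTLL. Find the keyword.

QROQ

Subtract each crib letter from the matching ciphertext letter (mod 26):
X(23)−H(7)=16 → Q
K(10)−T(19)=-9≡17 → R
Z(25)−L(11)=14 → O
B(1)−L(11)=-10≡16 → Q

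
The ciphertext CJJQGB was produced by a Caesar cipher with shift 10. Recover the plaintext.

C(2): 2−10=-8≡18 → S
J(9): 9−10=-1≡25 → Z
J(9): 9−10=-1≡25 → Z
Q(16): 16−10=6 → G
G(6): 6−10=-4≡22 → W
B(1): 1−10=-9≡17 → R

SZZGWR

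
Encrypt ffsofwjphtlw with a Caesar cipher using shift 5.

f(5): 5+5=10 → k
f(5): 5+5=10 → k
s(18): 18+5=23 → x
o(14): 14+5=19 → t
f(5): 5+5=10 → k
w(22): 22+5=27≡1 → b
j(9): 9+5=14 → o
p(15): 15+5=20 → u
h(7): 7+5=12 → m
t(19): 19+5=24 → y
l(11): 11+5=16 → q
w(22): 22+5=27≡1 → b

kkxtkboumyqb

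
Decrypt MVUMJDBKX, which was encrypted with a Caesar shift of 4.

IRQIFZXGT

M(12): 12−4=8 → I
V(21): 21−4=17 → R
U(20): 20−4=16 → Q
M(12): 12−4=8 → I
J(9): 9−4=5 → F
D(3): 3−4=-1≡25 → Z
B(1): 1−4=-3≡23 → X
K(10): 10−4=6 → G
X(23): 23−4=19 → T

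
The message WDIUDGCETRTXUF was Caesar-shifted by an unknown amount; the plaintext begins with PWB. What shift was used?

From the crib: W(22)−P(15)=7, so the shift is 7.

7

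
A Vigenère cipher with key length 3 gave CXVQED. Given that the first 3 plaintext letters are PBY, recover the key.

NWX

Subtract each crib letter from the matching ciphertext letter (mod 26):
C(2)−P(15)=-13≡13 → N
X(23)−B(1)=22 → W
V(21)−Y(24)=-3≡23 → X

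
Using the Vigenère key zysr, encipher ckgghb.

biyxgz

Repeat the key across the message: zysrzy
c(2)+z(25): 27≡1 → b
k(10)+y(24): 34≡8 → i
g(6)+s(18): 24 → y
g(6)+r(17): 23 → x
h(7)+z(25): 32≡6 → g
b(1)+y(24): 25 → z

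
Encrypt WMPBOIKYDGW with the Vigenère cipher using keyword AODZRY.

Repeat the key across the message: AODZRYAODZR
W(22)+A(0): 22 → W
M(12)+O(14): 26≡0 → A
P(15)+D(3): 18 → S
B(1)+Z(25): 26≡0 → A
O(14)+R(17): 31≡5 → F
I(8)+Y(24): 32≡6 → G
K(10)+A(0): 10 → K
Y(24)+O(14): 38≡12 → M
D(3)+D(3): 6 → G
G(6)+Z(25): 31≡5 → F
W(22)+R(17): 39≡13 → N

WASAFGKMGFN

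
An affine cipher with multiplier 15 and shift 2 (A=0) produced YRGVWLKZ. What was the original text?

YBCDKLEF

The inverse of 15 mod 26 is 7, since 15·7=105≡1. Apply D(y)=7·(y−2) mod 26:
Y(24): 7·(24−2)=154≡24 → Y
R(17): 7·(17−2)=105≡1 → B
G(6): 7·(6−2)=28≡2 → C
V(21): 7·(21−2)=133≡3 → D
W(22): 7·(22−2)=140≡10 → K
L(11): 7·(11−2)=63≡11 → L
K(10): 7·(10−2)=56≡4 → E
Z(25): 7·(25−2)=161≡5 → F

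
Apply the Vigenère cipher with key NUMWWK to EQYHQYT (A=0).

RKKDMIG

Repeat the key across the message: NUMWWKN
E(4)+N(13): 17 → R
Q(16)+U(20): 36≡10 → K
Y(24)+M(12): 36≡10 → K
H(7)+W(22): 29≡3 → D
Q(16)+W(22): 38≡12 → M
Y(24)+K(10): 34≡8 → I
T(19)+N(13): 32≡6 → G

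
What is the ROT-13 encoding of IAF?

VNS

I(8): 8+13=21 → V
A(0): 0+13=13 → N
F(5): 5+13=18 → S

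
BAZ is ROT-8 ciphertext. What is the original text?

TSR

B(1): 1−8=-7≡19 → T
A(0): 0−8=-8≡18 → S
Z(25): 25−8=17 → R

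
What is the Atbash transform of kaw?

pzd

k(10) → p(15)
a(0) → z(25)
w(22) → d(3)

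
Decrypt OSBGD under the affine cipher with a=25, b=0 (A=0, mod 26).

The inverse of 25 mod 26 is 25, since 25·25=625≡1. Apply D(y)=25·(y−0) mod 26:
O(14): 25·(14−0)=350≡12 → M
S(18): 25·(18−0)=450≡8 → I
B(1): 25·(1−0)=25 → Z
G(6): 25·(6−0)=150≡20 → U
D(3): 25·(3−0)=75≡23 → X

MIZUX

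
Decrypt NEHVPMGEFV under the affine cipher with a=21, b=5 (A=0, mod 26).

OVKCYJFVAC

The inverse of 21 mod 26 is 5, since 21·5=105≡1. Apply D(y)=5·(y−5) mod 26:
N(13): 5·(13−5)=40≡14 → O
E(4): 5·(4−5)=-5≡21 → V
H(7): 5·(7−5)=10 → K
V(21): 5·(21−5)=80≡2 → C
P(15): 5·(15−5)=50≡24 → Y
M(12): 5·(12−5)=35≡9 → J
G(6): 5·(6−5)=5 → F
E(4): 5·(4−5)=-5≡21 → V
F(5): 5·(5−5)=0 → A
V(21): 5·(21−5)=80≡2 → C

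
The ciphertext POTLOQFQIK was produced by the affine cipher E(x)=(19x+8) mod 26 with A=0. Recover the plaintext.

The inverse of 19 mod 26 is 11, since 19·11=209≡1. Apply D(y)=11·(y−8) mod 26:
P(15): 11·(15−8)=77≡25 → Z
O(14): 11·(14−8)=66≡14 → O
T(19): 11·(19−8)=121≡17 → R
L(11): 11·(11−8)=33≡7 → H
O(14): 11·(14−8)=66≡14 → O
Q(16): 11·(16−8)=88≡10 → K
F(5): 11·(5−8)=-33≡19 → T
Q(16): 11·(16−8)=88≡10 → K
I(8): 11·(8−8)=0 → A
K(10): 11·(10−8)=22 → W

ZORHOKTKAW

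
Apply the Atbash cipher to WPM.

W(22) → D(3)
P(15) → K(10)
M(12) → N(13)

DKN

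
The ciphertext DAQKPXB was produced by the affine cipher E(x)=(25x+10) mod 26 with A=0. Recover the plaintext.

HKUAVNJ

The inverse of 25 mod 26 is 25, since 25·25=625≡1. Apply D(y)=25·(y−10) mod 26:
D(3): 25·(3−10)=-175≡7 → H
A(0): 25·(0−10)=-250≡10 → K
Q(16): 25·(16−10)=150≡20 → U
K(10): 25·(10−10)=0 → A
P(15): 25·(15−10)=125≡21 → V
X(23): 25·(23−10)=325≡13 → N
B(1): 25·(1−10)=-225≡9 → J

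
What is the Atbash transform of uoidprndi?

u(20) → f(5)
o(14) → l(11)
i(8) → r(17)
d(3) → w(22)
p(15) → k(10)
r(17) → i(8)
n(13) → m(12)
d(3) → w(22)
i(8) → r(17)

flrwkimwr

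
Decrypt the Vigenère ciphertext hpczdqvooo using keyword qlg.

rewjskfdiy

Repeat the key across the ciphertext: qlgqlgqlgq
h(7)−q(16): -9≡17 → r
p(15)−l(11): 4 → e
c(2)−g(6): -4≡22 → w
z(25)−q(16): 9 → j
d(3)−l(11): -8≡18 → s
q(16)−g(6): 10 → k
v(21)−q(16): 5 → f
o(14)−l(11): 3 → d
o(14)−g(6): 8 → i
o(14)−q(16): -2≡24 → y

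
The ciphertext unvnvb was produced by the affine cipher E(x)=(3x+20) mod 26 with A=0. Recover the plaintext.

apjpjl

The inverse of 3 mod 26 is 9, since 3·9=27≡1. Apply D(y)=9·(y−20) mod 26:
u(20): 9·(20−20)=0 → a
n(13): 9·(13−20)=-63≡15 → p
v(21): 9·(21−20)=9 → j
n(13): 9·(13−20)=-63≡15 → p
v(21): 9·(21−20)=9 → j
b(1): 9·(1−20)=-171≡11 → l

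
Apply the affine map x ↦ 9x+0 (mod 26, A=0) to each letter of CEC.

SKS

C(2): 9·2+0=18 → S
E(4): 9·4+0=36≡10 → K
C(2): 9·2+0=18 → S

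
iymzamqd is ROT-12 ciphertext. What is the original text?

wmanoaer

i(8): 8−12=-4≡22 → w
y(24): 24−12=12 → m
m(12): 12−12=0 → a
z(25): 25−12=13 → n
a(0): 0−12=-12≡14 → o
m(12): 12−12=0 → a
q(16): 16−12=4 → e
d(3): 3−12=-9≡17 → r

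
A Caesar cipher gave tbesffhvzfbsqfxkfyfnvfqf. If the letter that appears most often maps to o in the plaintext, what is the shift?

The most frequent ciphertext letter is f (appears 8 times).
f is position 5; o is position 14.
Shift = -9≡17.

17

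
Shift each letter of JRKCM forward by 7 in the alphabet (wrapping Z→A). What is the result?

QYRJT

J(9): 9+7=16 → Q
R(17): 17+7=24 → Y
K(10): 10+7=17 → R
C(2): 2+7=9 → J
M(12): 12+7=19 → T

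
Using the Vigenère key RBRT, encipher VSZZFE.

Repeat the key across the message: RBRTRB
V(21)+R(17): 38≡12 → M
S(18)+B(1): 19 → T
Z(25)+R(17): 42≡16 → Q
Z(25)+T(19): 44≡18 → S
F(5)+R(17): 22 → W
E(4)+B(1): 5 → F

MTQSWF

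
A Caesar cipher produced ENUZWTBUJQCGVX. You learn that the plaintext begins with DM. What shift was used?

From the crib: E(4)−D(3)=1, so the shift is 1.

1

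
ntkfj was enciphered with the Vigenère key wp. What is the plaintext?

Repeat the key across the ciphertext: wpwpw
n(13)−w(22): -9≡17 → r
t(19)−p(15): 4 → e
k(10)−w(22): -12≡14 → o
f(5)−p(15): -10≡16 → q
j(9)−w(22): -13≡13 → n

reoqn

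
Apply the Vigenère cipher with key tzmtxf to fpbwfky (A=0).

yonpcpr

Repeat the key across the message: tzmtxft
f(5)+t(19): 24 → y
p(15)+z(25): 40≡14 → o
b(1)+m(12): 13 → n
w(22)+t(19): 41≡15 → p
f(5)+x(23): 28≡2 → c
k(10)+f(5): 15 → p
y(24)+t(19): 43≡17 → r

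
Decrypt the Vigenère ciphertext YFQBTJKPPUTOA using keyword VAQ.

DFAGTTPPZZTYF

Repeat the key across the ciphertext: VAQVAQVAQVAQV
Y(24)−V(21): 3 → D
F(5)−A(0): 5 → F
Q(16)−Q(16): 0 → A
B(1)−V(21): -20≡6 → G
T(19)−A(0): 19 → T
J(9)−Q(16): -7≡19 → T
K(10)−V(21): -11≡15 → P
P(15)−A(0): 15 → P
P(15)−Q(16): -1≡25 → Z
U(20)−V(21): -1≡25 → Z
T(19)−A(0): 19 → T
O(14)−Q(16): -2≡24 → Y
A(0)−V(21): -21≡5 → F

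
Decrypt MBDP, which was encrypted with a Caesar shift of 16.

WLNZ

M(12): 12−16=-4≡22 → W
B(1): 1−16=-15≡11 → L
D(3): 3−16=-13≡13 → N
P(15): 15−16=-1≡25 → Z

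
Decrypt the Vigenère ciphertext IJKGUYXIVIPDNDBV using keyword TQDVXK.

Repeat the key across the ciphertext: TQDVXKTQDVXKTQDV
I(8)−T(19): -11≡15 → P
J(9)−Q(16): -7≡19 → T
K(10)−D(3): 7 → H
G(6)−V(21): -15≡11 → L
U(20)−X(23): -3≡23 → X
Y(24)−K(10): 14 → O
X(23)−T(19): 4 → E
I(8)−Q(16): -8≡18 → S
V(21)−D(3): 18 → S
I(8)−V(21): -13≡13 → N
P(15)−X(23): -8≡18 → S
D(3)−K(10): -7≡19 → T
N(13)−T(19): -6≡20 → U
D(3)−Q(16): -13≡13 → N
B(1)−D(3): -2≡24 → Y
V(21)−V(21): 0 → A

PTHLXOESSNSTUNYA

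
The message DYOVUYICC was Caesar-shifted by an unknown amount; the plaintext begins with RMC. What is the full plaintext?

RMCJIMWQQ

From the crib: D(3)−R(17)=-14≡12, so the shift is 12.
Subtract 12 from each ciphertext letter:
D(3): 3−12=-9≡17 → R
Y(24): 24−12=12 → M
O(14): 14−12=2 → C
V(21): 21−12=9 → J
U(20): 20−12=8 → I
Y(24): 24−12=12 → M
I(8): 8−12=-4≡22 → W
C(2): 2−12=-10≡16 → Q
C(2): 2−12=-10≡16 → Q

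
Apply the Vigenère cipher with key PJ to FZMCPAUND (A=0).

UIBLEJJWS

Repeat the key across the message: PJPJPJPJP
F(5)+P(15): 20 → U
Z(25)+J(9): 34≡8 → I
M(12)+P(15): 27≡1 → B
C(2)+J(9): 11 → L
P(15)+P(15): 30≡4 → E
A(0)+J(9): 9 → J
U(20)+P(15): 35≡9 → J
N(13)+J(9): 22 → W
D(3)+P(15): 18 → S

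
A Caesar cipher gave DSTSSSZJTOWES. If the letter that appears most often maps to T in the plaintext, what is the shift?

25

The most frequent ciphertext letter is S (appears 5 times).
S is position 18; T is position 19.
Shift = -1≡25.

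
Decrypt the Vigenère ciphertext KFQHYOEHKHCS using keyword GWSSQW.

EJYPISYLSPMW

Repeat the key across the ciphertext: GWSSQWGWSSQW
K(10)−G(6): 4 → E
F(5)−W(22): -17≡9 → J
Q(16)−S(18): -2≡24 → Y
H(7)−S(18): -11≡15 → P
Y(24)−Q(16): 8 → I
O(14)−W(22): -8≡18 → S
E(4)−G(6): -2≡24 → Y
H(7)−W(22): -15≡11 → L
K(10)−S(18): -8≡18 → S
H(7)−S(18): -11≡15 → P
C(2)−Q(16): -14≡12 → M
S(18)−W(22): -4≡22 → W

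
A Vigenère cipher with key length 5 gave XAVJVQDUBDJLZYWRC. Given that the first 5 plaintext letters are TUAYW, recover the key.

Subtract each crib letter from the matching ciphertext letter (mod 26):
X(23)−T(19)=4 → E
A(0)−U(20)=-20≡6 → G
V(21)−A(0)=21 → V
J(9)−Y(24)=-15≡11 → L
V(21)−W(22)=-1≡25 → Z

EGVLZ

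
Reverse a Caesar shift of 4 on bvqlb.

b(1): 1−4=-3≡23 → x
v(21): 21−4=17 → r
q(16): 16−4=12 → m
l(11): 11−4=7 → h
b(1): 1−4=-3≡23 → x

xrmhx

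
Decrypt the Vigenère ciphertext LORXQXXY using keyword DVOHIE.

ITDQITUD

Repeat the key across the ciphertext: DVOHIEDV
L(11)−D(3): 8 → I
O(14)−V(21): -7≡19 → T
R(17)−O(14): 3 → D
X(23)−H(7): 16 → Q
Q(16)−I(8): 8 → I
X(23)−E(4): 19 → T
X(23)−D(3): 20 → U
Y(24)−V(21): 3 → D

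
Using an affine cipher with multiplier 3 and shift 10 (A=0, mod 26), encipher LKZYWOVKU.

ROHEYAVOS

L(11): 3·11+10=43≡17 → R
K(10): 3·10+10=40≡14 → O
Z(25): 3·25+10=85≡7 → H
Y(24): 3·24+10=82≡4 → E
W(22): 3·22+10=76≡24 → Y
O(14): 3·14+10=52≡0 → A
V(21): 3·21+10=73≡21 → V
K(10): 3·10+10=40≡14 → O
U(20): 3·20+10=70≡18 → S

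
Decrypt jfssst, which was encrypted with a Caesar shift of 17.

sobbbc

j(9): 9−17=-8≡18 → s
f(5): 5−17=-12≡14 → o
s(18): 18−17=1 → b
s(18): 18−17=1 → b
s(18): 18−17=1 → b
t(19): 19−17=2 → c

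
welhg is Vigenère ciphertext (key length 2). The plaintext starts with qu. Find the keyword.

gk

Subtract each crib letter from the matching ciphertext letter (mod 26):
w(22)−q(16)=6 → g
e(4)−u(20)=-16≡10 → k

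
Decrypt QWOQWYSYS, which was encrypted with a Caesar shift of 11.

FLDFLNHNH

Q(16): 16−11=5 → F
W(22): 22−11=11 → L
O(14): 14−11=3 → D
Q(16): 16−11=5 → F
W(22): 22−11=11 → L
Y(24): 24−11=13 → N
S(18): 18−11=7 → H
Y(24): 24−11=13 → N
S(18): 18−11=7 → H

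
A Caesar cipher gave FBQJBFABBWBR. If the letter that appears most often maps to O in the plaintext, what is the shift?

13

The most frequent ciphertext letter is B (appears 5 times).
B is position 1; O is position 14.
Shift = -13≡13.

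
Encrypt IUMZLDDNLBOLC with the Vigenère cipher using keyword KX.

Repeat the key across the message: KXKXKXKXKXKXK
I(8)+K(10): 18 → S
U(20)+X(23): 43≡17 → R
M(12)+K(10): 22 → W
Z(25)+X(23): 48≡22 → W
L(11)+K(10): 21 → V
D(3)+X(23): 26≡0 → A
D(3)+K(10): 13 → N
N(13)+X(23): 36≡10 → K
L(11)+K(10): 21 → V
B(1)+X(23): 24 → Y
O(14)+K(10): 24 → Y
L(11)+X(23): 34≡8 → I
C(2)+K(10): 12 → M

SRWWVANKVYYIM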